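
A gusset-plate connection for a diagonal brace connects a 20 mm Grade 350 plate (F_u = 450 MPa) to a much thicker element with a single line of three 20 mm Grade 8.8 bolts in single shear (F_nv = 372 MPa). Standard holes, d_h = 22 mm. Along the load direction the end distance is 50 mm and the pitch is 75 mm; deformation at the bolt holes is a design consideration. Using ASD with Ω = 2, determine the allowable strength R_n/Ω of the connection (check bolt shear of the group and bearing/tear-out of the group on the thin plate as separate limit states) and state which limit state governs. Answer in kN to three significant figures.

Bolt shear: A_b = π·20²/4 = 314.2 mm²; R_n = 372 × 314.2 × 3 × 1 / 1000 = 350.6 kN → 350.6 / 2 = 175 kN.
Bearing (1.2 l_c t F_u ≤ 2.4 d t F_u): upper limit = 2.4·20·20·450 / 1000 = 432 kN.
  Edge l_c = 50 − 22/2 = 39 → r_n = 421.2 kN; interior l_c = 75 − 22 = 53 → r_n = 432 kN.
  R_n,bearing = 1·421.2 + 2·432 = 1285 kN → 1285 / 2 = 643 kN.
Bolt shear governs: 175 kN.

175 kN (bolt shear governs)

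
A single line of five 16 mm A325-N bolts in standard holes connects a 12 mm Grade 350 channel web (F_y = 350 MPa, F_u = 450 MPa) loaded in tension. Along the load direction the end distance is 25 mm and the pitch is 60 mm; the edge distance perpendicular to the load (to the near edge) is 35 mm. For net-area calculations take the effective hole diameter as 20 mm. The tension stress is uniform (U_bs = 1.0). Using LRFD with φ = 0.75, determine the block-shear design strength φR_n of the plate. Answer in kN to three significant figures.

526 kN

Shear plane L_v = 25 + 4·60 = 265 mm; A_gv = 265 × 12 = 3180 mm².
A_nv = (265 − 4.5·20) × 12 = 2100 mm².
A_nt = (35 − 0.5·20) × 12 = 300 mm².
0.6 F_u A_nv = 567 kN; 0.6 F_y A_gv = 667.8 kN → shear rupture governs the shear term.
R_n = 567 + 1.0 × 450 × 300 / 1000 = 702 kN.
Design strength φR_n = 0.75 × 702 = 526 kN.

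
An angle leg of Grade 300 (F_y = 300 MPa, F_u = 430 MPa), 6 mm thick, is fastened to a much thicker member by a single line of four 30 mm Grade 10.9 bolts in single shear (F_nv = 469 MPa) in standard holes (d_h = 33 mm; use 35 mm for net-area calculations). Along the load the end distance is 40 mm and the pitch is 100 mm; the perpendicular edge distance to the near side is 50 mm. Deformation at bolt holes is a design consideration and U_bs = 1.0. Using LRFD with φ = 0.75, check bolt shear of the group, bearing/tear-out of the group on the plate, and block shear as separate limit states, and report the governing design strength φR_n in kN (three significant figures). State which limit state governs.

Bolt shear: A_b = π·30²/4 = 706.9 mm²; R_n = 469 × 706.9 × 4 × 1 / 1000 = 1326 kN → 0.75 × 1326 = 995 kN.
Bearing: edge l_c = 23.5, r_n = 72.76 kN; interior l_c = 67, r_n = 185.8 kN; R_n = 72.76 + 3·185.8 = 630 kN → 473 kN.
Block shear: A_gv = 2040, A_nv = 1305, A_nt = 195 mm²; R_n = min(0.6F_uA_nv, 0.6F_yA_gv) + U_bs·F_u·A_nt = 420.5 kN → 315 kN.
Block shear governs: 315 kN.

315 kN (block shear governs)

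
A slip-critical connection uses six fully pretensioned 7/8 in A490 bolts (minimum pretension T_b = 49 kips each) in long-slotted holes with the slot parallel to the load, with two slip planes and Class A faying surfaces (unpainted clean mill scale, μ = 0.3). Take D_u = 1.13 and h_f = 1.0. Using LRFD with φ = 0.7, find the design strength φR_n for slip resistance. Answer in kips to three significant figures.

R_n = μ · D_u · h_f · T_b · n_s · n_b = 0.3 × 1.13 × 1.0 × 49 × 2 × 6 = 199.3 kips.
Design strength φR_n = 0.7 × 199.3 = 140 kips.

140 kips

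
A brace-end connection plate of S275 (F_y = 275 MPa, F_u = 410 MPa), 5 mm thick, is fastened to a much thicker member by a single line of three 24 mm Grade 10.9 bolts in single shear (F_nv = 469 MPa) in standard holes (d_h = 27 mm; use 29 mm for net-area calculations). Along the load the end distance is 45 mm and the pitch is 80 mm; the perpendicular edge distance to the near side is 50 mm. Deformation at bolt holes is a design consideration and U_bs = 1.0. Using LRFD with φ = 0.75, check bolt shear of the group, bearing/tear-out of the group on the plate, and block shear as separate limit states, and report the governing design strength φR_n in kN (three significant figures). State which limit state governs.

177 kN (block shear governs)

Bolt shear: A_b = π·24²/4 = 452.4 mm²; R_n = 469 × 452.4 × 3 × 1 / 1000 = 636.5 kN → 0.75 × 636.5 = 477 kN.
Bearing: edge l_c = 31.5, r_n = 77.49 kN; interior l_c = 53, r_n = 118.1 kN; R_n = 77.49 + 2·118.1 = 313.6 kN → 235 kN.
Block shear: A_gv = 1025, A_nv = 662.5, A_nt = 177.5 mm²; R_n = min(0.6F_uA_nv, 0.6F_yA_gv) + U_bs·F_u·A_nt = 235.8 kN → 177 kN.
Block shear governs: 177 kN.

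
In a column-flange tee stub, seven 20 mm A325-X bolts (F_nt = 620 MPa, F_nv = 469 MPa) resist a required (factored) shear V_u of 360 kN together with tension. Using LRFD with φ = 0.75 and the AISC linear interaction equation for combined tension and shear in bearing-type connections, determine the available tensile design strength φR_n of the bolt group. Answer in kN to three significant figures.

A_b = π·20²/4 = 314.2 mm²; f_rv = 360 × 1000 / (7 × 314.2) = 163.7 MPa.
F'_nt = 1.3 F_nt − (F_nt / φF_nv) f_rv = 1.3·620 − (620/(0.75·469))·163.7 = 517.5 MPa, capped at F_nt → F'_nt = 517.5 MPa.
R_n = F'_nt · A_b · n = 517.5 × 314.2 × 7 / 1000 = 1138 kN.
Design strength φR_n = 0.75 × 1138 = 853 kN.

853 kN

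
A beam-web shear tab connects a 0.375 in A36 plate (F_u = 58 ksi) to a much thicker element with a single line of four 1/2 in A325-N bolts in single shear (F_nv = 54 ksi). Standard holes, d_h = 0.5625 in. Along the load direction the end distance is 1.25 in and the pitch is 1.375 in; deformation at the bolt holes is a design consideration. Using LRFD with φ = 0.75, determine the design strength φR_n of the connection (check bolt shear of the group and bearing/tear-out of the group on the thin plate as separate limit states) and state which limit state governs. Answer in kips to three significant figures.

Bolt shear: A_b = π·0.5²/4 = 0.1963 in²; R_n = 54 × 0.1963 × 4 × 1 = 42.41 kips → 0.75 × 42.41 = 31.8 kips.
Bearing (1.2 l_c t F_u ≤ 2.4 d t F_u): upper limit = 2.4·0.5·0.375·58 = 26.1 kips.
  Edge l_c = 1.25 − 0.5625/2 = 0.9688 → r_n = 25.28 kips; interior l_c = 1.375 − 0.5625 = 0.8125 → r_n = 21.21 kips.
  R_n,bearing = 1·25.28 + 3·21.21 = 88.9 kips → 0.75 × 88.9 = 66.7 kips.
Bolt shear governs: 31.8 kips.

31.8 kips (bolt shear governs)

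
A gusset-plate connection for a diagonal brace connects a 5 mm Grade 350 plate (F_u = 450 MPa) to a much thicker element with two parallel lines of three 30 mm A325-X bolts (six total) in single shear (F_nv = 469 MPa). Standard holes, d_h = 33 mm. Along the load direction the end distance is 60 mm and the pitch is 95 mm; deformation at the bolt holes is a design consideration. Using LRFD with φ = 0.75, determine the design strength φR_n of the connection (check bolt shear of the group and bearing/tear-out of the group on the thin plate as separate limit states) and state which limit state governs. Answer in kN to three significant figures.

662 kN (bearing governs)

Bolt shear: A_b = π·30²/4 = 706.9 mm²; R_n = 469 × 706.9 × 6 × 1 / 1000 = 1989 kN → 0.75 × 1989 = 1490 kN.
Bearing (1.2 l_c t F_u ≤ 2.4 d t F_u): upper limit = 2.4·30·5·450 / 1000 = 162 kN.
  Edge l_c = 60 − 33/2 = 43.5 → r_n = 117.5 kN; interior l_c = 95 − 33 = 62 → r_n = 162 kN.
  R_n,bearing = 2·117.5 + 4·162 = 882.9 kN → 0.75 × 882.9 = 662 kN.
Bearing governs: 662 kN.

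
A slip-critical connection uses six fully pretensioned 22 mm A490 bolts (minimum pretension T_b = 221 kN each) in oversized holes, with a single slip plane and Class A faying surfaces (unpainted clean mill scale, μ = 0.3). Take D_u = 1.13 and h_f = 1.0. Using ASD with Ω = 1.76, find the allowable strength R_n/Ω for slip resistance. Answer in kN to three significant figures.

R_n = μ · D_u · h_f · T_b · n_s · n_b = 0.3 × 1.13 × 1.0 × 221 × 1 × 6 = 449.5 kN.
Allowable strength R_n/Ω = 449.5 / 1.76 = 255 kN.

255 kN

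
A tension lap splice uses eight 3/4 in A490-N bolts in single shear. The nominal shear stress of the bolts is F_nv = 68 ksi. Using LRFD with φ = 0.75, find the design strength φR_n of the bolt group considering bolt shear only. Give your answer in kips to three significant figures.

A_b = π × 0.75² / 4 = 0.4418 in².
R_n = F_nv · A_b · n · n_s = 68 × 0.4418 × 8 × 1 = 240.3 kips.
Design strength φR_n = 0.75 × 240.3 = 180 kips.

180 kips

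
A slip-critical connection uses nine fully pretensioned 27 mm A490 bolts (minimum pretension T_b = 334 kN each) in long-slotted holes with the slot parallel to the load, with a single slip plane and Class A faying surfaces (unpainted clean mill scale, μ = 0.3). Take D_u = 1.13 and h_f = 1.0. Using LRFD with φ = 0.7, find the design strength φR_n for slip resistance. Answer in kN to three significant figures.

R_n = μ · D_u · h_f · T_b · n_s · n_b = 0.3 × 1.13 × 1.0 × 334 × 1 × 9 = 1019 kN.
Design strength φR_n = 0.7 × 1019 = 713 kN.

713 kN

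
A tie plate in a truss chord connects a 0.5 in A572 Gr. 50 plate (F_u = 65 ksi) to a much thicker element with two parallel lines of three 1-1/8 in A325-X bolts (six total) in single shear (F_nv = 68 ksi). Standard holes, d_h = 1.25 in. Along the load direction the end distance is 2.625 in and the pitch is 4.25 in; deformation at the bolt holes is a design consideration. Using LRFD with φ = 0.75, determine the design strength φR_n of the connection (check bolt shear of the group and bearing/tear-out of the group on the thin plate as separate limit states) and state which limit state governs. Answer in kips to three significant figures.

Bolt shear: A_b = π·1.125²/4 = 0.994 in²; R_n = 68 × 0.994 × 6 × 1 = 405.6 kips → 0.75 × 405.6 = 304 kips.
Bearing (1.2 l_c t F_u ≤ 2.4 d t F_u): upper limit = 2.4·1.125·0.5·65 = 87.75 kips.
  Edge l_c = 2.625 − 1.25/2 = 2 → r_n = 78 kips; interior l_c = 4.25 − 1.25 = 3 → r_n = 87.75 kips.
  R_n,bearing = 2·78 + 4·87.75 = 507 kips → 0.75 × 507 = 380 kips.
Bolt shear governs: 304 kips.

304 kips (bolt shear governs)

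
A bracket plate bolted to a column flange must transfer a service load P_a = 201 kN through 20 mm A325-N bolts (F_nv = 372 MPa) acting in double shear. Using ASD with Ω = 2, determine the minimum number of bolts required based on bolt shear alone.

A_b = π·20²/4 = 314.2 mm².
Per-bolt allowable strength R_n/Ω = 372 × 314.2 × 2 / 1000 / 2 = 116.9 kN.
n ≥ 201 / 116.9 = 1.72 → use 2 bolts.

2 bolts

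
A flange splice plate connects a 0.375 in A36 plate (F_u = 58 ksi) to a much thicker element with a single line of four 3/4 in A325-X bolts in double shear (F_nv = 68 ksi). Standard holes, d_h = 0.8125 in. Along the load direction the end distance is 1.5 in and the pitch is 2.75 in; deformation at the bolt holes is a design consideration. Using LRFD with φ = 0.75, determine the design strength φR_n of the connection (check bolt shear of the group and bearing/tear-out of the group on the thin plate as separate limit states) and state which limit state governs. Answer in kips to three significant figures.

109 kips (bearing governs)

Bolt shear: A_b = π·0.75²/4 = 0.4418 in²; R_n = 68 × 0.4418 × 4 × 2 = 240.3 kips → 0.75 × 240.3 = 180 kips.
Bearing (1.2 l_c t F_u ≤ 2.4 d t F_u): upper limit = 2.4·0.75·0.375·58 = 39.15 kips.
  Edge l_c = 1.5 − 0.8125/2 = 1.094 → r_n = 28.55 kips; interior l_c = 2.75 − 0.8125 = 1.938 → r_n = 39.15 kips.
  R_n,bearing = 1·28.55 + 3·39.15 = 146 kips → 0.75 × 146 = 109 kips.
Bearing governs: 109 kips.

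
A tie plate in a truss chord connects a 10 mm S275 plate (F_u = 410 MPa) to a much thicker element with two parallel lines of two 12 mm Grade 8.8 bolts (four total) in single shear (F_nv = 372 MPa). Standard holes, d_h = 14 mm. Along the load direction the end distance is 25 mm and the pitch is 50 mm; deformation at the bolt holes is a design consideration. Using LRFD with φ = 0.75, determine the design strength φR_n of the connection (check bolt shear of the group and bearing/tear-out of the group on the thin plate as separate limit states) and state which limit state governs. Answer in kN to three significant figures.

Bolt shear: A_b = π·12²/4 = 113.1 mm²; R_n = 372 × 113.1 × 4 × 1 / 1000 = 168.3 kN → 0.75 × 168.3 = 126 kN.
Bearing (1.2 l_c t F_u ≤ 2.4 d t F_u): upper limit = 2.4·12·10·410 / 1000 = 118.1 kN.
  Edge l_c = 25 − 14/2 = 18 → r_n = 88.56 kN; interior l_c = 50 − 14 = 36 → r_n = 118.1 kN.
  R_n,bearing = 2·88.56 + 2·118.1 = 413.3 kN → 0.75 × 413.3 = 310 kN.
Bolt shear governs: 126 kN.

126 kN (bolt shear governs)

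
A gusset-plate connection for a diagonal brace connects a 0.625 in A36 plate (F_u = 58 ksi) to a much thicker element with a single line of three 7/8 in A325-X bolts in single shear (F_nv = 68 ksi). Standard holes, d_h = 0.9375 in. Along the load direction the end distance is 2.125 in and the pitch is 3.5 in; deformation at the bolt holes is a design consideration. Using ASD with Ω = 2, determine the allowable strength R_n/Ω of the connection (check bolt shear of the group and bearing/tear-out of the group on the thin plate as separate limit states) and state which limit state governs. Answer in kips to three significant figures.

Bolt shear: A_b = π·0.875²/4 = 0.6013 in²; R_n = 68 × 0.6013 × 3 × 1 = 122.7 kips → 122.7 / 2 = 61.3 kips.
Bearing (1.2 l_c t F_u ≤ 2.4 d t F_u): upper limit = 2.4·0.875·0.625·58 = 76.12 kips.
  Edge l_c = 2.125 − 0.9375/2 = 1.656 → r_n = 72.05 kips; interior l_c = 3.5 − 0.9375 = 2.562 → r_n = 76.12 kips.
  R_n,bearing = 1·72.05 + 2·76.12 = 224.3 kips → 224.3 / 2 = 112 kips.
Bolt shear governs: 61.3 kips.

61.3 kips (bolt shear governs)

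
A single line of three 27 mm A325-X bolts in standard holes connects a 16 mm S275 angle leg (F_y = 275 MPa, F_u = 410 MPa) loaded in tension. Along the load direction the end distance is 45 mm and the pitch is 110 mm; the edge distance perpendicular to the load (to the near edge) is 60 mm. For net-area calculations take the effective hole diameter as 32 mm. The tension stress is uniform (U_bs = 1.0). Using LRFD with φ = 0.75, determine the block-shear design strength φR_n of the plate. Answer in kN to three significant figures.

741 kN

Shear plane L_v = 45 + 2·110 = 265 mm; A_gv = 265 × 16 = 4240 mm².
A_nv = (265 − 2.5·32) × 16 = 2960 mm².
A_nt = (60 − 0.5·32) × 16 = 704 mm².
0.6 F_u A_nv = 728.2 kN; 0.6 F_y A_gv = 699.6 kN → shear yielding governs the shear term.
R_n = 699.6 + 1.0 × 410 × 704 / 1000 = 988.2 kN.
Design strength φR_n = 0.75 × 988.2 = 741 kN.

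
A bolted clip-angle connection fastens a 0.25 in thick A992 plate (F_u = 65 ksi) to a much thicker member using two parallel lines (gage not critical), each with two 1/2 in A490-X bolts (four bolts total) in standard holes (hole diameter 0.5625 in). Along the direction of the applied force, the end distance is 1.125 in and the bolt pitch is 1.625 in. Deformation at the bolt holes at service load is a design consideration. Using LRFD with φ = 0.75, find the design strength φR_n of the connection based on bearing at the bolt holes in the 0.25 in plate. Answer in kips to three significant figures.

53.9 kips

Per bolt r_n = 1.2 l_c t F_u ≤ 2.4 d t F_u; upper limit = 2.4 × 0.5 × 0.25 × 65 = 19.5 kips.
Edge bolt: l_c = 1.125 − 0.5625/2 = 0.8438 in → 1.2 × 0.8438 × 0.25 × 65 = 16.45 → r_n = 16.45 kips.
Interior bolts: l_c = 1.625 − 0.5625 = 1.062 in → 1.2 × 1.062 × 0.25 × 65 = 20.72 → r_n = 19.5 kips.
R_n = 2 × 16.45 + 2 × 19.5 = 71.91 kips.
Design strength φR_n = 0.75 × 71.91 = 53.9 kips.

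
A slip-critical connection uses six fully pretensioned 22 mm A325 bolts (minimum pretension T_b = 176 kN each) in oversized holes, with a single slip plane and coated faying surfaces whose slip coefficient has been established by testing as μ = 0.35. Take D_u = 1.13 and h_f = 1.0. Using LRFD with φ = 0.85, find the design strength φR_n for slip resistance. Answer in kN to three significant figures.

R_n = μ · D_u · h_f · T_b · n_s · n_b = 0.35 × 1.13 × 1.0 × 176 × 1 × 6 = 417.6 kN.
Design strength φR_n = 0.85 × 417.6 = 355 kN.

355 kN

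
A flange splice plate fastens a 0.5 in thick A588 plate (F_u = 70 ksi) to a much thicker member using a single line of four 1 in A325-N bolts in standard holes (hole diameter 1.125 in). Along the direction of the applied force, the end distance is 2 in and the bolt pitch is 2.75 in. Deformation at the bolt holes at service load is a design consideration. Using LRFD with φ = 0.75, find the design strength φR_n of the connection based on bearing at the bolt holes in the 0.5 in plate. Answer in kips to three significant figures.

199 kips

Per bolt r_n = 1.2 l_c t F_u ≤ 2.4 d t F_u; upper limit = 2.4 × 1 × 0.5 × 70 = 84 kips.
Edge bolt: l_c = 2 − 1.125/2 = 1.438 in → 1.2 × 1.438 × 0.5 × 70 = 60.37 → r_n = 60.37 kips.
Interior bolts: l_c = 2.75 − 1.125 = 1.625 in → 1.2 × 1.625 × 0.5 × 70 = 68.25 → r_n = 68.25 kips.
R_n = 1 × 60.37 + 3 × 68.25 = 265.1 kips.
Design strength φR_n = 0.75 × 265.1 = 199 kips.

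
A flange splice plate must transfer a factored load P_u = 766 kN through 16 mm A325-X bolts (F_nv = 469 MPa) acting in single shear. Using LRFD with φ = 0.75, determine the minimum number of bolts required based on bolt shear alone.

11 bolts

A_b = π·16²/4 = 201.1 mm².
Per-bolt design strength φR_n = 0.75 × 469 × 201.1 × 1 / 1000 = 70.72 kN.
n ≥ 766 / 70.72 = 10.83 → use 11 bolts.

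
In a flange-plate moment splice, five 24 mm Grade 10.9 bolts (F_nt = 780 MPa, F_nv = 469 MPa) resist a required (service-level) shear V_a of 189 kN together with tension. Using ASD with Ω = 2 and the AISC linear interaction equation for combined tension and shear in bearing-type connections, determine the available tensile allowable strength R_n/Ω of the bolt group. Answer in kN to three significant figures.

832 kN

A_b = π·24²/4 = 452.4 mm²; f_rv = 189 × 1000 / (5 × 452.4) = 83.56 MPa.
F'_nt = 1.3 F_nt − (Ω F_nt / F_nv) f_rv = 1.3·780 − (2·780/469)·83.56 = 736.1 MPa, capped at F_nt → F'_nt = 736.1 MPa.
R_n = F'_nt · A_b · n = 736.1 × 452.4 × 5 / 1000 = 1665 kN.
Allowable strength R_n/Ω = 1665 / 2 = 832 kN.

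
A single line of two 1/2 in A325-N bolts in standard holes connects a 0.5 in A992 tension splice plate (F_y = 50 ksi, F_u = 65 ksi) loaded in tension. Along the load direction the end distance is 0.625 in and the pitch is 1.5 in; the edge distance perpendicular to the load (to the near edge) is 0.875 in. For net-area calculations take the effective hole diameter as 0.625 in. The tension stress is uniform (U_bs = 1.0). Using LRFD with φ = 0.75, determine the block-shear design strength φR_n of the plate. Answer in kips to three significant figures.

Shear plane L_v = 0.625 + 1·1.5 = 2.125 in; A_gv = 2.125 × 0.5 = 1.062 in².
A_nv = (2.125 − 1.5·0.625) × 0.5 = 0.5938 in².
A_nt = (0.875 − 0.5·0.625) × 0.5 = 0.2812 in².
0.6 F_u A_nv = 23.16 kips; 0.6 F_y A_gv = 31.88 kips → shear rupture governs the shear term.
R_n = 23.16 + 1.0 × 65 × 0.2812 = 41.44 kips.
Design strength φR_n = 0.75 × 41.44 = 31.1 kips.

31.1 kips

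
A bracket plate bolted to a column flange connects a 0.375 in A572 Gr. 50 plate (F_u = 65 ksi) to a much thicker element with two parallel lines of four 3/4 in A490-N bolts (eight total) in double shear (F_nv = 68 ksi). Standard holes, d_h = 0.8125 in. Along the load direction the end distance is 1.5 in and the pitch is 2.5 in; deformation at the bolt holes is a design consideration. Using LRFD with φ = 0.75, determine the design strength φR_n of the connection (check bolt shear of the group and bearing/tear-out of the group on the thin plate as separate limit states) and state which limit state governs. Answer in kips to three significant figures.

245 kips (bearing governs)

Bolt shear: A_b = π·0.75²/4 = 0.4418 in²; R_n = 68 × 0.4418 × 8 × 2 = 480.7 kips → 0.75 × 480.7 = 360 kips.
Bearing (1.2 l_c t F_u ≤ 2.4 d t F_u): upper limit = 2.4·0.75·0.375·65 = 43.87 kips.
  Edge l_c = 1.5 − 0.8125/2 = 1.094 → r_n = 31.99 kips; interior l_c = 2.5 − 0.8125 = 1.688 → r_n = 43.87 kips.
  R_n,bearing = 2·31.99 + 6·43.87 = 327.2 kips → 0.75 × 327.2 = 245 kips.
Bearing governs: 245 kips.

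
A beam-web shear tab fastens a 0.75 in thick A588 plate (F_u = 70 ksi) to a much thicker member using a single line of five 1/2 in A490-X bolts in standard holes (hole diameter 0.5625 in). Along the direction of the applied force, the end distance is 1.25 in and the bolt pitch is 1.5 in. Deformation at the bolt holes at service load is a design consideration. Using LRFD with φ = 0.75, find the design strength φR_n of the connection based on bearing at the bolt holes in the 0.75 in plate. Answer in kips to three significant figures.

Per bolt r_n = 1.2 l_c t F_u ≤ 2.4 d t F_u; upper limit = 2.4 × 0.5 × 0.75 × 70 = 63 kips.
Edge bolt: l_c = 1.25 − 0.5625/2 = 0.9688 in → 1.2 × 0.9688 × 0.75 × 70 = 61.03 → r_n = 61.03 kips.
Interior bolts: l_c = 1.5 − 0.5625 = 0.9375 in → 1.2 × 0.9375 × 0.75 × 70 = 59.06 → r_n = 59.06 kips.
R_n = 1 × 61.03 + 4 × 59.06 = 297.3 kips.
Design strength φR_n = 0.75 × 297.3 = 223 kips.

223 kips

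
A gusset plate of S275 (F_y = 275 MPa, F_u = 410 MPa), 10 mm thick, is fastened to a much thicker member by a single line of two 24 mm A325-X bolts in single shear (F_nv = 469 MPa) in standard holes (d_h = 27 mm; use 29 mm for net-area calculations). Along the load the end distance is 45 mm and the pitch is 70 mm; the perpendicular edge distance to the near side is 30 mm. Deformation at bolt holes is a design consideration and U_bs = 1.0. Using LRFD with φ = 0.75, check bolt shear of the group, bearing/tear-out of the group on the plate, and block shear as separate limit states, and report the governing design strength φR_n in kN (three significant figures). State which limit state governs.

180 kN (block shear governs)

Bolt shear: A_b = π·24²/4 = 452.4 mm²; R_n = 469 × 452.4 × 2 × 1 / 1000 = 424.3 kN → 0.75 × 424.3 = 318 kN.
Bearing: edge l_c = 31.5, r_n = 155 kN; interior l_c = 43, r_n = 211.6 kN; R_n = 155 + 1·211.6 = 366.5 kN → 275 kN.
Block shear: A_gv = 1150, A_nv = 715, A_nt = 155 mm²; R_n = min(0.6F_uA_nv, 0.6F_yA_gv) + U_bs·F_u·A_nt = 239.4 kN → 180 kN.
Block shear governs: 180 kN.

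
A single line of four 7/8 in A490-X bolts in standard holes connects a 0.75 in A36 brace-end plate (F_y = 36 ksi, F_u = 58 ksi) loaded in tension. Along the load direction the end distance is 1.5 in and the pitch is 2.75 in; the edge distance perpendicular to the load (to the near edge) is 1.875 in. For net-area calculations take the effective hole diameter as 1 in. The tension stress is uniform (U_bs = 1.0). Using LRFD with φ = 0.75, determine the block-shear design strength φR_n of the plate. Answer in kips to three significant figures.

Shear plane L_v = 1.5 + 3·2.75 = 9.75 in; A_gv = 9.75 × 0.75 = 7.312 in².
A_nv = (9.75 − 3.5·1) × 0.75 = 4.688 in².
A_nt = (1.875 − 0.5·1) × 0.75 = 1.031 in².
0.6 F_u A_nv = 163.1 kips; 0.6 F_y A_gv = 157.9 kips → shear yielding governs the shear term.
R_n = 157.9 + 1.0 × 58 × 1.031 = 217.8 kips.
Design strength φR_n = 0.75 × 217.8 = 163 kips.

163 kips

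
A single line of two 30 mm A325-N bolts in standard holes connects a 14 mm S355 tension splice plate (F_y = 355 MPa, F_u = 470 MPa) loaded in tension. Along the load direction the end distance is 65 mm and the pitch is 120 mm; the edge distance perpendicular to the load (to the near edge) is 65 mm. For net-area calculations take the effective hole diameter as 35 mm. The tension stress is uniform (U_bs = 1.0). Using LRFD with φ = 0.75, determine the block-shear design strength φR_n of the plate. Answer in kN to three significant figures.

627 kN

Shear plane L_v = 65 + 1·120 = 185 mm; A_gv = 185 × 14 = 2590 mm².
A_nv = (185 − 1.5·35) × 14 = 1855 mm².
A_nt = (65 − 0.5·35) × 14 = 665 mm².
0.6 F_u A_nv = 523.1 kN; 0.6 F_y A_gv = 551.7 kN → shear rupture governs the shear term.
R_n = 523.1 + 1.0 × 470 × 665 / 1000 = 835.7 kN.
Design strength φR_n = 0.75 × 835.7 = 627 kN.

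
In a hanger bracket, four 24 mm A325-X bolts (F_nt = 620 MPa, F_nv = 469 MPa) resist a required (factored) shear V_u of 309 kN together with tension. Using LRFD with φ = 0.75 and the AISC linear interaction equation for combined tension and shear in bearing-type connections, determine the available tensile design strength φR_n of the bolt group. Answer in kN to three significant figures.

685 kN

A_b = π·24²/4 = 452.4 mm²; f_rv = 309 × 1000 / (4 × 452.4) = 170.8 MPa.
F'_nt = 1.3 F_nt − (F_nt / φF_nv) f_rv = 1.3·620 − (620/(0.75·469))·170.8 = 505 MPa, capped at F_nt → F'_nt = 505 MPa.
R_n = F'_nt · A_b · n = 505 × 452.4 × 4 / 1000 = 913.9 kN.
Design strength φR_n = 0.75 × 913.9 = 685 kN.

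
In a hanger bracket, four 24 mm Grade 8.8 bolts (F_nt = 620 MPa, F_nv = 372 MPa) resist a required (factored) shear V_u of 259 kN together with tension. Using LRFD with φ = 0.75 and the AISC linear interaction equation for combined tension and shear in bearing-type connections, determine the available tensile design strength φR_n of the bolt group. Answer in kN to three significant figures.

662 kN

A_b = π·24²/4 = 452.4 mm²; f_rv = 259 × 1000 / (4 × 452.4) = 143.1 MPa.
F'_nt = 1.3 F_nt − (F_nt / φF_nv) f_rv = 1.3·620 − (620/(0.75·372))·143.1 = 487.9 MPa, capped at F_nt → F'_nt = 487.9 MPa.
R_n = F'_nt · A_b · n = 487.9 × 452.4 × 4 / 1000 = 882.9 kN.
Design strength φR_n = 0.75 × 882.9 = 662 kN.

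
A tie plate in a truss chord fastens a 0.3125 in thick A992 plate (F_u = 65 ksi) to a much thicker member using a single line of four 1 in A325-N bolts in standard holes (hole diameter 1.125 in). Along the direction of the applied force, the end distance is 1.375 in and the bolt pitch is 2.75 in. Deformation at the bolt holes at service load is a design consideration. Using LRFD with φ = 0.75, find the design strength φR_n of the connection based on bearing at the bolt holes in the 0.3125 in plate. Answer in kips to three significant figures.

Per bolt r_n = 1.2 l_c t F_u ≤ 2.4 d t F_u; upper limit = 2.4 × 1 × 0.3125 × 65 = 48.75 kips.
Edge bolt: l_c = 1.375 − 1.125/2 = 0.8125 in → 1.2 × 0.8125 × 0.3125 × 65 = 19.8 → r_n = 19.8 kips.
Interior bolts: l_c = 2.75 − 1.125 = 1.625 in → 1.2 × 1.625 × 0.3125 × 65 = 39.61 → r_n = 39.61 kips.
R_n = 1 × 19.8 + 3 × 39.61 = 138.6 kips.
Design strength φR_n = 0.75 × 138.6 = 104 kips.

104 kips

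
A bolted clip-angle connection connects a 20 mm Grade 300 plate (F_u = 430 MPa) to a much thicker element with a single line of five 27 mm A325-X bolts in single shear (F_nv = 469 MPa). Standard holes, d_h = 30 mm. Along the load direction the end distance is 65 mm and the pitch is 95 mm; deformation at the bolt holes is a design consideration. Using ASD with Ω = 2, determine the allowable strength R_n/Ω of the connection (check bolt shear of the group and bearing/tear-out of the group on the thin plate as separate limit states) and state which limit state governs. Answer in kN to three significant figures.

671 kN (bolt shear governs)

Bolt shear: A_b = π·27²/4 = 572.6 mm²; R_n = 469 × 572.6 × 5 × 1 / 1000 = 1343 kN → 1343 / 2 = 671 kN.
Bearing (1.2 l_c t F_u ≤ 2.4 d t F_u): upper limit = 2.4·27·20·430 / 1000 = 557.3 kN.
  Edge l_c = 65 − 30/2 = 50 → r_n = 516 kN; interior l_c = 95 − 30 = 65 → r_n = 557.3 kN.
  R_n,bearing = 1·516 + 4·557.3 = 2745 kN → 2745 / 2 = 1370 kN.
Bolt shear governs: 671 kN.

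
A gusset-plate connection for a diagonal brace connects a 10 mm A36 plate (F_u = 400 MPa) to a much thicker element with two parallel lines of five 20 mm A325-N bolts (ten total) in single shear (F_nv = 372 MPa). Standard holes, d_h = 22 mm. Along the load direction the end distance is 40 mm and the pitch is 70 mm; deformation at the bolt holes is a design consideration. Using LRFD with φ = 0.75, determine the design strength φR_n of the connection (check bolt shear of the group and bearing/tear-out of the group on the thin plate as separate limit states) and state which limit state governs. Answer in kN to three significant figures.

Bolt shear: A_b = π·20²/4 = 314.2 mm²; R_n = 372 × 314.2 × 10 × 1 / 1000 = 1169 kN → 0.75 × 1169 = 877 kN.
Bearing (1.2 l_c t F_u ≤ 2.4 d t F_u): upper limit = 2.4·20·10·400 / 1000 = 192 kN.
  Edge l_c = 40 − 22/2 = 29 → r_n = 139.2 kN; interior l_c = 70 − 22 = 48 → r_n = 192 kN.
  R_n,bearing = 2·139.2 + 8·192 = 1814 kN → 0.75 × 1814 = 1360 kN.
Bolt shear governs: 877 kN.

877 kN (bolt shear governs)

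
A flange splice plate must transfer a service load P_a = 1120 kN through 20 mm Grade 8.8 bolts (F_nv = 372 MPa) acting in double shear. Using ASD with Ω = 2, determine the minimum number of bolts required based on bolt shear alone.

A_b = π·20²/4 = 314.2 mm².
Per-bolt allowable strength R_n/Ω = 372 × 314.2 × 2 / 1000 / 2 = 116.9 kN.
n ≥ 1120 / 116.9 = 9.584 → use 10 bolts.

10 bolts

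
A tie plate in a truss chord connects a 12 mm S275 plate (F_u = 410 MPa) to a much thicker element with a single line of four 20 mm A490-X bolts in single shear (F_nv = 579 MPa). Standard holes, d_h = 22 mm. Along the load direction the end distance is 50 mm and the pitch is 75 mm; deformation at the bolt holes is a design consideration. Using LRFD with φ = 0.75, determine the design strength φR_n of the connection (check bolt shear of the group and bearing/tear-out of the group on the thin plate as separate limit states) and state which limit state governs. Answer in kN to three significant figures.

Bolt shear: A_b = π·20²/4 = 314.2 mm²; R_n = 579 × 314.2 × 4 × 1 / 1000 = 727.6 kN → 0.75 × 727.6 = 546 kN.
Bearing (1.2 l_c t F_u ≤ 2.4 d t F_u): upper limit = 2.4·20·12·410 / 1000 = 236.2 kN.
  Edge l_c = 50 − 22/2 = 39 → r_n = 230.3 kN; interior l_c = 75 − 22 = 53 → r_n = 236.2 kN.
  R_n,bearing = 1·230.3 + 3·236.2 = 938.7 kN → 0.75 × 938.7 = 704 kN.
Bolt shear governs: 546 kN.

546 kN (bolt shear governs)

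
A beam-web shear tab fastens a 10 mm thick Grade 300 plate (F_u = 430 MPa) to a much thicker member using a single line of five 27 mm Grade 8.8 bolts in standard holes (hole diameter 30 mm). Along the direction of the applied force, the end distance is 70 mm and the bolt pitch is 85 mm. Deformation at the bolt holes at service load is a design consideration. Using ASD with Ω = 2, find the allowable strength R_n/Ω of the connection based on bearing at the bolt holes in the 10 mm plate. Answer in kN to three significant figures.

Per bolt r_n = 1.2 l_c t F_u ≤ 2.4 d t F_u; upper limit = 2.4 × 27 × 10 × 430 / 1000 = 278.6 kN.
Edge bolt: l_c = 70 − 30/2 = 55 mm → 1.2 × 55 × 10 × 430 / 1000 = 283.8 → r_n = 278.6 kN.
Interior bolts: l_c = 85 − 30 = 55 mm → 1.2 × 55 × 10 × 430 / 1000 = 283.8 → r_n = 278.6 kN.
R_n = 1 × 278.6 + 4 × 278.6 = 1393 kN.
Allowable strength R_n/Ω = 1393 / 2 = 697 kN.

697 kN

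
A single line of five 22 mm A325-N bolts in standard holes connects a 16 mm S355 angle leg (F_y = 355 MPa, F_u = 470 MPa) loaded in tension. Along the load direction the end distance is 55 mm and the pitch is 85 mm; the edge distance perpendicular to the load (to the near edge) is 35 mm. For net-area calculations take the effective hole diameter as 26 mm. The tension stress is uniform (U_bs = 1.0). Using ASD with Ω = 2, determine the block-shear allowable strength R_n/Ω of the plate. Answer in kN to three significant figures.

710 kN

Shear plane L_v = 55 + 4·85 = 395 mm; A_gv = 395 × 16 = 6320 mm².
A_nv = (395 − 4.5·26) × 16 = 4448 mm².
A_nt = (35 − 0.5·26) × 16 = 352 mm².
0.6 F_u A_nv = 1254 kN; 0.6 F_y A_gv = 1346 kN → shear rupture governs the shear term.
R_n = 1254 + 1.0 × 470 × 352 / 1000 = 1420 kN.
Allowable strength R_n/Ω = 1420 / 2 = 710 kN.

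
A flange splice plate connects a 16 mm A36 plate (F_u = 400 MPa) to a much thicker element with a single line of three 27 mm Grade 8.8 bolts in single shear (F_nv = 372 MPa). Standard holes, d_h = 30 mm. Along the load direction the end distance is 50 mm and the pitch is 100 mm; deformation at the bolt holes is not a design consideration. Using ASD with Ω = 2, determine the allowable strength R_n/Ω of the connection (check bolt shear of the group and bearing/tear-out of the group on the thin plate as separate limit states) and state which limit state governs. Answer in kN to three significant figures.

Bolt shear: A_b = π·27²/4 = 572.6 mm²; R_n = 372 × 572.6 × 3 × 1 / 1000 = 639 kN → 639 / 2 = 319 kN.
Bearing (1.5 l_c t F_u ≤ 3.0 d t F_u): upper limit = 3.0·27·16·400 / 1000 = 518.4 kN.
  Edge l_c = 50 − 30/2 = 35 → r_n = 336 kN; interior l_c = 100 − 30 = 70 → r_n = 518.4 kN.
  R_n,bearing = 1·336 + 2·518.4 = 1373 kN → 1373 / 2 = 686 kN.
Bolt shear governs: 319 kN.

319 kN (bolt shear governs)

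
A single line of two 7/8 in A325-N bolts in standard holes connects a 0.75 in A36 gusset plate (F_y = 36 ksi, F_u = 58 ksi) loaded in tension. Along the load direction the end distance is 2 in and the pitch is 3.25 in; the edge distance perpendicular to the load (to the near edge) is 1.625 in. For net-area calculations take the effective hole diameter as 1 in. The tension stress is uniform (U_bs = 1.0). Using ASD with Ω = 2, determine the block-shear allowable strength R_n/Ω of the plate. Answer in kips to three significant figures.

67 kips

Shear plane L_v = 2 + 1·3.25 = 5.25 in; A_gv = 5.25 × 0.75 = 3.938 in².
A_nv = (5.25 − 1.5·1) × 0.75 = 2.812 in².
A_nt = (1.625 − 0.5·1) × 0.75 = 0.8438 in².
0.6 F_u A_nv = 97.87 kips; 0.6 F_y A_gv = 85.05 kips → shear yielding governs the shear term.
R_n = 85.05 + 1.0 × 58 × 0.8438 = 134 kips.
Allowable strength R_n/Ω = 134 / 2 = 67 kips.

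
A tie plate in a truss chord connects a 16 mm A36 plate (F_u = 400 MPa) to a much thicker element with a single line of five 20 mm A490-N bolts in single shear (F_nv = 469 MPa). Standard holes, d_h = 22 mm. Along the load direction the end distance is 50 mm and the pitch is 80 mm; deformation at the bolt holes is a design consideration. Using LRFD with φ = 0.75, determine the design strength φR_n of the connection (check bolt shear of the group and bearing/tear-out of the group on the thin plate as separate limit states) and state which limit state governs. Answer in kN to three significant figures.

553 kN (bolt shear governs)

Bolt shear: A_b = π·20²/4 = 314.2 mm²; R_n = 469 × 314.2 × 5 × 1 / 1000 = 736.7 kN → 0.75 × 736.7 = 553 kN.
Bearing (1.2 l_c t F_u ≤ 2.4 d t F_u): upper limit = 2.4·20·16·400 / 1000 = 307.2 kN.
  Edge l_c = 50 − 22/2 = 39 → r_n = 299.5 kN; interior l_c = 80 − 22 = 58 → r_n = 307.2 kN.
  R_n,bearing = 1·299.5 + 4·307.2 = 1528 kN → 0.75 × 1528 = 1150 kN.
Bolt shear governs: 553 kN.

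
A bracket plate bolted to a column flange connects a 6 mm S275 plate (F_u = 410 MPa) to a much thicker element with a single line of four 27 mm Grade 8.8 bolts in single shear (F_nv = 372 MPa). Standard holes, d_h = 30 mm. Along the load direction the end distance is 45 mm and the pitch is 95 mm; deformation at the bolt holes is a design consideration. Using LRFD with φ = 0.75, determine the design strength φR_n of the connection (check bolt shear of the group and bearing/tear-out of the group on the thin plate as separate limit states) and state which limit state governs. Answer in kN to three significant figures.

425 kN (bearing governs)

Bolt shear: A_b = π·27²/4 = 572.6 mm²; R_n = 372 × 572.6 × 4 × 1 / 1000 = 852 kN → 0.75 × 852 = 639 kN.
Bearing (1.2 l_c t F_u ≤ 2.4 d t F_u): upper limit = 2.4·27·6·410 / 1000 = 159.4 kN.
  Edge l_c = 45 − 30/2 = 30 → r_n = 88.56 kN; interior l_c = 95 − 30 = 65 → r_n = 159.4 kN.
  R_n,bearing = 1·88.56 + 3·159.4 = 566.8 kN → 0.75 × 566.8 = 425 kN.
Bearing governs: 425 kN.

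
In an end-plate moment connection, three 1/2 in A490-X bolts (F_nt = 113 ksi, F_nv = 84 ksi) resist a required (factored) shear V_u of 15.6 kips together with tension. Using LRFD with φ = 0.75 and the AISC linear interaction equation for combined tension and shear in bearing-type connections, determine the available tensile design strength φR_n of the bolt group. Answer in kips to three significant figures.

43.9 kips

A_b = π·0.5²/4 = 0.1963 in²; f_rv = 15.6 / (3 × 0.1963) = 26.48 ksi.
F'_nt = 1.3 F_nt − (F_nt / φF_nv) f_rv = 1.3·113 − (113/(0.75·84))·26.48 = 99.4 ksi, capped at F_nt → F'_nt = 99.4 ksi.
R_n = F'_nt · A_b · n = 99.4 × 0.1963 × 3 = 58.55 kips.
Design strength φR_n = 0.75 × 58.55 = 43.9 kips.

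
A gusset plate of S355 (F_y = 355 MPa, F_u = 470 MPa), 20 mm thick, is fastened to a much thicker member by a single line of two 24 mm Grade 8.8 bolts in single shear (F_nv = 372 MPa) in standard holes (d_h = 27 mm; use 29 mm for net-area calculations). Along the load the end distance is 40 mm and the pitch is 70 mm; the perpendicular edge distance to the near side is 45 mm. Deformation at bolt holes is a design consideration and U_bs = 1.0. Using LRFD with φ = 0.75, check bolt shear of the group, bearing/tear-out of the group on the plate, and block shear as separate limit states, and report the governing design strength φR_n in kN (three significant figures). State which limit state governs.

252 kN (bolt shear governs)

Bolt shear: A_b = π·24²/4 = 452.4 mm²; R_n = 372 × 452.4 × 2 × 1 / 1000 = 336.6 kN → 0.75 × 336.6 = 252 kN.
Bearing: edge l_c = 26.5, r_n = 298.9 kN; interior l_c = 43, r_n = 485 kN; R_n = 298.9 + 1·485 = 784 kN → 588 kN.
Block shear: A_gv = 2200, A_nv = 1330, A_nt = 610 mm²; R_n = min(0.6F_uA_nv, 0.6F_yA_gv) + U_bs·F_u·A_nt = 661.8 kN → 496 kN.
Bolt shear governs: 252 kN.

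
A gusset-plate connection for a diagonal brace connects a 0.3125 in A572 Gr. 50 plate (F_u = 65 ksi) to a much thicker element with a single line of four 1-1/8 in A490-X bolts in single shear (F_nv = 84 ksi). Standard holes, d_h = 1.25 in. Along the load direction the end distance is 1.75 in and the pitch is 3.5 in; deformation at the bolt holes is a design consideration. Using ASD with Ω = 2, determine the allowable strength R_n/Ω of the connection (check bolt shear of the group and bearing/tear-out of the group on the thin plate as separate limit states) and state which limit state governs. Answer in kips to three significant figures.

96 kips (bearing governs)

Bolt shear: A_b = π·1.125²/4 = 0.994 in²; R_n = 84 × 0.994 × 4 × 1 = 334 kips → 334 / 2 = 167 kips.
Bearing (1.2 l_c t F_u ≤ 2.4 d t F_u): upper limit = 2.4·1.125·0.3125·65 = 54.84 kips.
  Edge l_c = 1.75 − 1.25/2 = 1.125 → r_n = 27.42 kips; interior l_c = 3.5 − 1.25 = 2.25 → r_n = 54.84 kips.
  R_n,bearing = 1·27.42 + 3·54.84 = 192 kips → 192 / 2 = 96 kips.
Bearing governs: 96 kips.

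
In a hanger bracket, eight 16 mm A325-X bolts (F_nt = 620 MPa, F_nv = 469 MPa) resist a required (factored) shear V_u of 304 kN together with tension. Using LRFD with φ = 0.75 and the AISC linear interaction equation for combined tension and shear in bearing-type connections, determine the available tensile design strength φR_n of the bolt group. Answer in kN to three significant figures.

570 kN

A_b = π·16²/4 = 201.1 mm²; f_rv = 304 × 1000 / (8 × 201.1) = 189 MPa.
F'_nt = 1.3 F_nt − (F_nt / φF_nv) f_rv = 1.3·620 − (620/(0.75·469))·189 = 472.9 MPa, capped at F_nt → F'_nt = 472.9 MPa.
R_n = F'_nt · A_b · n = 472.9 × 201.1 × 8 / 1000 = 760.6 kN.
Design strength φR_n = 0.75 × 760.6 = 570 kN.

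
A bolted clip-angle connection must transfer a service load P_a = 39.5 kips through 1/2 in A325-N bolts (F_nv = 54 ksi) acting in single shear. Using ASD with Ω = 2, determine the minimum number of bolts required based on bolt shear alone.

A_b = π·0.5²/4 = 0.1963 in².
Per-bolt allowable strength R_n/Ω = 54 × 0.1963 × 1 / 2 = 5.301 kips.
n ≥ 39.5 / 5.301 = 7.451 → use 8 bolts.

8 bolts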